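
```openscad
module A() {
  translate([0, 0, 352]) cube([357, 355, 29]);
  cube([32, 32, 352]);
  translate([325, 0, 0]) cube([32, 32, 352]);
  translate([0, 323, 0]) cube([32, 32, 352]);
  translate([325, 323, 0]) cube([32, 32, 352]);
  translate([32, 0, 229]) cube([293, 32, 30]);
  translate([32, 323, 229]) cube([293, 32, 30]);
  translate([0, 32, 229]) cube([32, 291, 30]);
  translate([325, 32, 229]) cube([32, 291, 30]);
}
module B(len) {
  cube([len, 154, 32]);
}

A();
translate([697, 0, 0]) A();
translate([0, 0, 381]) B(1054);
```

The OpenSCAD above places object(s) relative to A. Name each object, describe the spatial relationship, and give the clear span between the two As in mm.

Second stool starts at x = 697; first ends at x = 357; clear span = 697 − 357 = 340 mm.

A is a stool. B is a beam. A beam spans the tops of two stools. The clear span between the two stools is 340 mm.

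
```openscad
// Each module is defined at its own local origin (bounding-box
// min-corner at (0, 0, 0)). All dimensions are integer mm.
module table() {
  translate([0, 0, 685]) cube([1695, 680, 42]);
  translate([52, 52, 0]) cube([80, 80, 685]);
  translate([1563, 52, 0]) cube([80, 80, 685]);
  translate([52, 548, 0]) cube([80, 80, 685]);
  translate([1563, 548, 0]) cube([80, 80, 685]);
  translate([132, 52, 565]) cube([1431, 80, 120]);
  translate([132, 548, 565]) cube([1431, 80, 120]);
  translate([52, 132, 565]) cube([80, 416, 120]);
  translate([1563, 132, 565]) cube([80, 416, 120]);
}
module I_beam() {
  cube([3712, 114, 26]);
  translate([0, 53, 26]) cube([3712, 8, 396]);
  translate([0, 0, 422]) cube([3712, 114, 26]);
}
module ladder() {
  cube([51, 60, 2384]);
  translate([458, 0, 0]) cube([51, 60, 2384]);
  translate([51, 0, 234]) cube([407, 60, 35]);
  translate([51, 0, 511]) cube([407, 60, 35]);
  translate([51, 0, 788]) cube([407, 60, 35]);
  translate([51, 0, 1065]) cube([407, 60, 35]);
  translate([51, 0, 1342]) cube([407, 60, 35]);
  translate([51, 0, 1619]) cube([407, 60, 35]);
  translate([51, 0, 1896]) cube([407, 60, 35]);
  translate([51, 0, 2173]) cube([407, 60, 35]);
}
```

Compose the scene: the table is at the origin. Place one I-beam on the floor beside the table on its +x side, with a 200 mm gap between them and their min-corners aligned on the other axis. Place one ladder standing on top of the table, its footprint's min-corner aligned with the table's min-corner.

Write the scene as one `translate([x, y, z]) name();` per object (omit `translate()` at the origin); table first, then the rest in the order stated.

table();
translate([1895, 0, 0]) I_beam();
translate([0, 0, 727]) ladder();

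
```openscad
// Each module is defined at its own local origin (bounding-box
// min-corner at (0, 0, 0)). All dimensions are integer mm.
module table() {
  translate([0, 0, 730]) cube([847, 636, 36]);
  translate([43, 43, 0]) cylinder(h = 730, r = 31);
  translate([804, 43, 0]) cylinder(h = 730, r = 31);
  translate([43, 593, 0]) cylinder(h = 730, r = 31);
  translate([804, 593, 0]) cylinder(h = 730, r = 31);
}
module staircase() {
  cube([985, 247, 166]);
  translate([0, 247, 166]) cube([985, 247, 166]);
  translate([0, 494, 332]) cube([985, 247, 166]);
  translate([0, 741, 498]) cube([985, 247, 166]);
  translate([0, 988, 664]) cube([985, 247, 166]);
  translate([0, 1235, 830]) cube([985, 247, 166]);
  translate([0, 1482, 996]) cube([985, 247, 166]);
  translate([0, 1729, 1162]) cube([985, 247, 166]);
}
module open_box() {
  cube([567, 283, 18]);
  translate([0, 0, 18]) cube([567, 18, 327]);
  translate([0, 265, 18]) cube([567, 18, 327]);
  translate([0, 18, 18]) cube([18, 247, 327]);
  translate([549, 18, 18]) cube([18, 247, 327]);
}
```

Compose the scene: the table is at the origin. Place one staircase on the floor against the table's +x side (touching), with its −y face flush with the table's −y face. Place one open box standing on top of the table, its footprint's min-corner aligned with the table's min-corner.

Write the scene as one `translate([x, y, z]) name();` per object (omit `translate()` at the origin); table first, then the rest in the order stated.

table();
translate([847, 0, 0]) staircase();
translate([0, 0, 766]) open_box();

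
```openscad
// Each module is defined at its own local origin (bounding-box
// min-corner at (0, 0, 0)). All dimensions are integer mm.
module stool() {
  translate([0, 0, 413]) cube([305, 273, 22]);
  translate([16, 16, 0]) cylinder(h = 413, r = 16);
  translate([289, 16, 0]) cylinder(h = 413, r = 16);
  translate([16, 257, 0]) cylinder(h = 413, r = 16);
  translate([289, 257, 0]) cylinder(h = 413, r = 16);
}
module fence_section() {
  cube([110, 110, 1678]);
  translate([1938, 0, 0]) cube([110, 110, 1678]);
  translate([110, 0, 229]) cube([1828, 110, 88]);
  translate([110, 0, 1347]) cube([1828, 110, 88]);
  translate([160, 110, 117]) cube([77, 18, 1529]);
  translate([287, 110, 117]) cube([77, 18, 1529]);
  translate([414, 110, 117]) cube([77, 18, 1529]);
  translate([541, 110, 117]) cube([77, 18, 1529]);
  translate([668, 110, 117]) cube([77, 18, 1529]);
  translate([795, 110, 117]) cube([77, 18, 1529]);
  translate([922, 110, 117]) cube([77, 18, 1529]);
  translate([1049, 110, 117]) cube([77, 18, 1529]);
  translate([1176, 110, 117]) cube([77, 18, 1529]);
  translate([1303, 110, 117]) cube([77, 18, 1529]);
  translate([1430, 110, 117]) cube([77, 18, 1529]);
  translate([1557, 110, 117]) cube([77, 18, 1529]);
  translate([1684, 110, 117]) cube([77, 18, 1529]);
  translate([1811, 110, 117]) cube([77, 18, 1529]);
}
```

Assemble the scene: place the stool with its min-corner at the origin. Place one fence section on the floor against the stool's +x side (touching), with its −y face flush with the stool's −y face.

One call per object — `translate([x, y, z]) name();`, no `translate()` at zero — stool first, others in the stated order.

stool();
translate([305, 0, 0]) fence_section();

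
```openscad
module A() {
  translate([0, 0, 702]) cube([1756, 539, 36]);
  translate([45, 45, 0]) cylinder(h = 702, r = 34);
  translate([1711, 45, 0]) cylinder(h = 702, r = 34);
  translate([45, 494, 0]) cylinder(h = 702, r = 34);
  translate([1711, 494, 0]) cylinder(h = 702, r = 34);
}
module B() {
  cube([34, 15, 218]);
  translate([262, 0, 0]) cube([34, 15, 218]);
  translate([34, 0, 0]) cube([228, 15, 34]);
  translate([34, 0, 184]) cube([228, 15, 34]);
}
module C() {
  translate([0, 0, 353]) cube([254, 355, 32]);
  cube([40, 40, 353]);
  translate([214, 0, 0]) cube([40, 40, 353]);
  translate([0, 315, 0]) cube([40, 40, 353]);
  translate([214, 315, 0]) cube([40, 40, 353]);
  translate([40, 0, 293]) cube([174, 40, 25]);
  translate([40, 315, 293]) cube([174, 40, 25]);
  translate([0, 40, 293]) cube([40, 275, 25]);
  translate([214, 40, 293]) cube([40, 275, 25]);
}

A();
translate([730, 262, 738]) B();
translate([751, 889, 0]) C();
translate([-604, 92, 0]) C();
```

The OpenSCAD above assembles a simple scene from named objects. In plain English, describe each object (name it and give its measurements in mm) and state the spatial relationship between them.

A is a table: top 1756 mm (x) × 539 mm (y), 36 mm thick, upper face at z = 738 mm, on four round legs of 68 mm diameter, each leg's bounding box inset 11 mm from the nearest pair of top edges, running from z = 0 to the bottom of the top.

B is a rectangular picture frame lying in the x–z plane (depth along y). The opening is 228 mm wide (x) by 150 mm tall (z), surrounded by a border 34 mm wide on all four sides. The frame is 15 mm deep and is made of two full-height vertical stiles with two horizontal rails fitted between them.

C is a simple wooden stool: a rectangular seat 254 mm (x) by 355 mm (y), 32 mm thick, top face at z = 385 mm, on four square legs, each 40×40 mm in cross-section. The legs rest on z = 0, each flush with a corner of the seat. Four stretchers, 40 mm wide and 25 mm tall, connect adjacent legs with their undersides at z = 293 mm, each running between the inner faces of the legs it joins and aligned with the legs' outer faces on the other axis.

The picture frame is on top of the table, centred. Two stools sit around the table at the +y, −x sides.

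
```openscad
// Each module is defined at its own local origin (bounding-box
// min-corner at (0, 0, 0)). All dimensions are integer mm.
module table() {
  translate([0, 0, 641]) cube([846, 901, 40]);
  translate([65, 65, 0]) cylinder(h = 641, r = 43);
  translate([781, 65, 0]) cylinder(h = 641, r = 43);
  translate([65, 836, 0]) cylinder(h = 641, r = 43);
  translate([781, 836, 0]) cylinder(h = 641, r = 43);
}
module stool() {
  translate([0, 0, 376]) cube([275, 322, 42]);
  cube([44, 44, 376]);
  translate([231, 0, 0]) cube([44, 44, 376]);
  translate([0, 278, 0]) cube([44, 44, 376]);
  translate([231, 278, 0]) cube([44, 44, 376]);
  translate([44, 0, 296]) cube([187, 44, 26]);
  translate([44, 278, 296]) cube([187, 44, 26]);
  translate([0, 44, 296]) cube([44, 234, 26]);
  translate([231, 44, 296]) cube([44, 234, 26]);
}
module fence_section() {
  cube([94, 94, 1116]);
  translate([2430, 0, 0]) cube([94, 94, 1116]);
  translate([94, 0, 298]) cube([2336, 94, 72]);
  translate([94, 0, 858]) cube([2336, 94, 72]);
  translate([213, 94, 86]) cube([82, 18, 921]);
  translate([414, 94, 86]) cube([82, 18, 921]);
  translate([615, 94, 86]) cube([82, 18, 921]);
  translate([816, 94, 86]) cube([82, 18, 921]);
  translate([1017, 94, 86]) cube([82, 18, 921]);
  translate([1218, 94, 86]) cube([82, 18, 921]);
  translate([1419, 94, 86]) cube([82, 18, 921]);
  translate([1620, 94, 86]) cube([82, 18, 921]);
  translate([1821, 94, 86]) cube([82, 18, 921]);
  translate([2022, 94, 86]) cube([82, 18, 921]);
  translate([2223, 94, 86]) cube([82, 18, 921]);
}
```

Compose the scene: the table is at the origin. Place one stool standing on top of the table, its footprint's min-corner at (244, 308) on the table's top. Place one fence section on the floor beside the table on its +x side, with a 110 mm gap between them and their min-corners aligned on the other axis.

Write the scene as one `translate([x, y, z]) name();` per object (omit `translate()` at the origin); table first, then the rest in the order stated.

table();
translate([244, 308, 681]) stool();
translate([956, 0, 0]) fence_section();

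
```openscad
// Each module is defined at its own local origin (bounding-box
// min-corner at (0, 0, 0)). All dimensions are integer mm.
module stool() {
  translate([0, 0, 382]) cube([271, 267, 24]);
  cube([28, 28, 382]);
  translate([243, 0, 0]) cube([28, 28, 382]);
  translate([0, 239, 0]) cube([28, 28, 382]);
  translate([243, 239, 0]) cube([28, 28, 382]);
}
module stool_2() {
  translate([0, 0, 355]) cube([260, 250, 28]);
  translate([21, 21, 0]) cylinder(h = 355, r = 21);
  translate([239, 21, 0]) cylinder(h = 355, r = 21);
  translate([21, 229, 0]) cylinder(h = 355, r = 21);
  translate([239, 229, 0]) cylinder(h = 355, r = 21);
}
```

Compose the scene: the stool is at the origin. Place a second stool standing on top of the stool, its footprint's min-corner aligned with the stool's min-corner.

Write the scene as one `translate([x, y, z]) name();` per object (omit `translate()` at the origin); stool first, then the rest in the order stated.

stool();
translate([0, 0, 406]) stool_2();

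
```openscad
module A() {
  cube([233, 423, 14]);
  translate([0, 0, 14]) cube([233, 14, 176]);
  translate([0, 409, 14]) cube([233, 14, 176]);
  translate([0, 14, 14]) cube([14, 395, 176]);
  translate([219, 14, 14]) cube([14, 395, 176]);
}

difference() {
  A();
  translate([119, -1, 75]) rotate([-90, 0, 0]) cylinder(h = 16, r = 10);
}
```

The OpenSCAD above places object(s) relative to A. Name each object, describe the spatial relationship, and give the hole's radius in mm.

The subtracted cylinder has r = 10 mm.

A is an open box. The open box has a circular hole through its front wall. The hole's radius is 10 mm.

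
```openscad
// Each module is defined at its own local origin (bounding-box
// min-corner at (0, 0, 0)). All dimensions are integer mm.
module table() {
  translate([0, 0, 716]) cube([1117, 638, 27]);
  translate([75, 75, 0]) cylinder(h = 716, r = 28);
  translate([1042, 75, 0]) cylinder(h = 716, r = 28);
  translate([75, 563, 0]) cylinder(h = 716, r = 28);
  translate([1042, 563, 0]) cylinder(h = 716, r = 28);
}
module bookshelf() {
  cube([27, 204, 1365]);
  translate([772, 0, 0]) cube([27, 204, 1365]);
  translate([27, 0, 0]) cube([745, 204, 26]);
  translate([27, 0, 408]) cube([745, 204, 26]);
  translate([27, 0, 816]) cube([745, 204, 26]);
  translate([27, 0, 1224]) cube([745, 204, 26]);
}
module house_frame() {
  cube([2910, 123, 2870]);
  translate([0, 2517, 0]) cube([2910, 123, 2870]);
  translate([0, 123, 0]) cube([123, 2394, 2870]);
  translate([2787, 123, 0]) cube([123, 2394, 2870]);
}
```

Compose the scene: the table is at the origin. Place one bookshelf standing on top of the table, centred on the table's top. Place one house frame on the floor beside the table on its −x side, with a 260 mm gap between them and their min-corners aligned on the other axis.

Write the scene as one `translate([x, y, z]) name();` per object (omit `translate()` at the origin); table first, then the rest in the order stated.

table();
translate([159, 217, 743]) bookshelf();
translate([-3170, 0, 0]) house_frame();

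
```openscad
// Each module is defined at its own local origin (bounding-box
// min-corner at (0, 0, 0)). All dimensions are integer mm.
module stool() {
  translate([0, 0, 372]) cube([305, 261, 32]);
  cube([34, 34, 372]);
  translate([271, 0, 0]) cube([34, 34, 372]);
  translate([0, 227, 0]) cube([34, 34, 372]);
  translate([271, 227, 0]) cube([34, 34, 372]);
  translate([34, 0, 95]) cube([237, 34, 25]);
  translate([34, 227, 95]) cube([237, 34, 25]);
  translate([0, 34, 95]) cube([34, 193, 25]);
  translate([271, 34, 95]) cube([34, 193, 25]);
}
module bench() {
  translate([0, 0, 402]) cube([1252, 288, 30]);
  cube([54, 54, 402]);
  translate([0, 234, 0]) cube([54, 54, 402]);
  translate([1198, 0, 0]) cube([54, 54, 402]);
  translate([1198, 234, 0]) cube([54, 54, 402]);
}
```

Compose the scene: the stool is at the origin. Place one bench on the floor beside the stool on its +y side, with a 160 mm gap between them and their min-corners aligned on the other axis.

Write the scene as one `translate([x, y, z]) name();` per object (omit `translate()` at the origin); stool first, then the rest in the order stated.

stool();
translate([0, 421, 0]) bench();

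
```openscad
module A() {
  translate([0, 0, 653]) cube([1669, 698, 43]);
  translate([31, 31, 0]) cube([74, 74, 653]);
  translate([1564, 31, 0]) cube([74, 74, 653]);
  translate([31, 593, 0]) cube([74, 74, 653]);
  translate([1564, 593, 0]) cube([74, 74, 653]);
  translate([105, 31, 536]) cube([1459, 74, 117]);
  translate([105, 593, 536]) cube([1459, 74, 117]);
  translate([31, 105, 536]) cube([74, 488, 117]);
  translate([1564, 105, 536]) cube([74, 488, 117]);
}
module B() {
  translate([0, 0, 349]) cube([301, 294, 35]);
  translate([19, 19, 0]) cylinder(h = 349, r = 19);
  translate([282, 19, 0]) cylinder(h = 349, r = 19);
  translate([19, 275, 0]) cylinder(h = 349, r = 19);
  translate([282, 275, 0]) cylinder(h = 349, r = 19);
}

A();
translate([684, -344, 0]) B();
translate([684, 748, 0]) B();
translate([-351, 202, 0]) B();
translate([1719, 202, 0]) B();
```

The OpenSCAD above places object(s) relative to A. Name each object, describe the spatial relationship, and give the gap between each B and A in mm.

A is a table. B is a stool. Four stools sit around the table at the −y, +y, −x, +x sides. The gap between each stool and the table is 50 mm.

Each stool's nearest face is 50 mm from the table's bounding box.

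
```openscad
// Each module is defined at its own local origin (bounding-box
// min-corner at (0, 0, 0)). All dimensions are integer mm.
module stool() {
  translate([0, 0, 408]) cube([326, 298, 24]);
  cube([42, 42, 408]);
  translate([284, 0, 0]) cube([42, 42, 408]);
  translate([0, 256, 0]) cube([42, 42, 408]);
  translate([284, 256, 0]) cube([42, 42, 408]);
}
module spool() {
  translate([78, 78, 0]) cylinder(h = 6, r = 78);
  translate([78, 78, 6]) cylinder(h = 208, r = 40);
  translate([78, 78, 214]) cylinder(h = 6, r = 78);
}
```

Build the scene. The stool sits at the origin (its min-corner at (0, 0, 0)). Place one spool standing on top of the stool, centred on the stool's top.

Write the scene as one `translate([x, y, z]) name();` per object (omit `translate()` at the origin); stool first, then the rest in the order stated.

stool();
translate([85, 71, 432]) spool();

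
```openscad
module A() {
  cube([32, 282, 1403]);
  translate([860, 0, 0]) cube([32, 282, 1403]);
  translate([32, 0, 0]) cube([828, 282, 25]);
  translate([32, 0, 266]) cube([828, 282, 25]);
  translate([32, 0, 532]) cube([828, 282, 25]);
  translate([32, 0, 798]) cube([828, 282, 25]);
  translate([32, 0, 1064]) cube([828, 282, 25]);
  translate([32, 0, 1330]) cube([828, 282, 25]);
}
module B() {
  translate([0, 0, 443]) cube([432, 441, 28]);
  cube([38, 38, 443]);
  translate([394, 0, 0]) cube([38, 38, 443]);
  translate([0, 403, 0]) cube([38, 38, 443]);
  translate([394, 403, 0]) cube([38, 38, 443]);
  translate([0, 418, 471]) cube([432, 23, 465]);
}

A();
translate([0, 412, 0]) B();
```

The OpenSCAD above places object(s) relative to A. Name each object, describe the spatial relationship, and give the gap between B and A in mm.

A is a bookshelf. B is a chair. The chair is on the floor beside the bookshelf on its +y side. The gap between the chair and the bookshelf is 130 mm.

The chair's nearest face is 130 mm from the bookshelf's +y face.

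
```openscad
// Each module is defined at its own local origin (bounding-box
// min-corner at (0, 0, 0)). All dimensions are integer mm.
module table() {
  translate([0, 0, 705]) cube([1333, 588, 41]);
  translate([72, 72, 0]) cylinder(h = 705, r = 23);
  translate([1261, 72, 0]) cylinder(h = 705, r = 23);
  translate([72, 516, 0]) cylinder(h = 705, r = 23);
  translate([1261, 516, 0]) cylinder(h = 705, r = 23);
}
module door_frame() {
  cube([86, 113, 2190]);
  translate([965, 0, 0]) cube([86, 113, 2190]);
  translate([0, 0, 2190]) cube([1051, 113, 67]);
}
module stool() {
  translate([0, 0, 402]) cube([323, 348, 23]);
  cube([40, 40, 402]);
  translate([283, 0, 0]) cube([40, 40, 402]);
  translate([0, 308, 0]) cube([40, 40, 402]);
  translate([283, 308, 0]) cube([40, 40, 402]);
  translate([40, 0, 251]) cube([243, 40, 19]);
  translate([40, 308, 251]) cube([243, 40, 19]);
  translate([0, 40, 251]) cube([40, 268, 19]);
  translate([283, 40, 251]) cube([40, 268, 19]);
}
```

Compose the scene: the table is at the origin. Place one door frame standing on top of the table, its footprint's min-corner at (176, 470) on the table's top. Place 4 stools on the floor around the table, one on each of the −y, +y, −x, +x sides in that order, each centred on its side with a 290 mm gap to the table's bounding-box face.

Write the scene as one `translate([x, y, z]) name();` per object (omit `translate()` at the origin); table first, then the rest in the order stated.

table();
translate([176, 470, 746]) door_frame();
translate([505, -638, 0]) stool();
translate([505, 878, 0]) stool();
translate([-613, 120, 0]) stool();
translate([1623, 120, 0]) stool();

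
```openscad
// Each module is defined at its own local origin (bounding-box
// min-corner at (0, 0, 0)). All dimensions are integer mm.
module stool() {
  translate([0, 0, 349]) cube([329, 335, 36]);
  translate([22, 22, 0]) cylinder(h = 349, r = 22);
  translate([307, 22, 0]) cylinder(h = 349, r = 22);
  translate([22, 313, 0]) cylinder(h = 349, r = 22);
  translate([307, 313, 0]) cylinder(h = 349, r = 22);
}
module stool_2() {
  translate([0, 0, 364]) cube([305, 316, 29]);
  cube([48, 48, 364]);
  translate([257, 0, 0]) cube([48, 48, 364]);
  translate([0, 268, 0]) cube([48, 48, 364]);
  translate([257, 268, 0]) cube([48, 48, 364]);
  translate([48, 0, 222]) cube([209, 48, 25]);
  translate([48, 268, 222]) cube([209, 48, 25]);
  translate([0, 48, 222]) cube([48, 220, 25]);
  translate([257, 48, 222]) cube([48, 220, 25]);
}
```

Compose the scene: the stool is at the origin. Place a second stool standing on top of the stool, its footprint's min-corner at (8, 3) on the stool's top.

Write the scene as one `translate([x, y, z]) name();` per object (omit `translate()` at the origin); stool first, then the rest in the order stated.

stool();
translate([8, 3, 385]) stool_2();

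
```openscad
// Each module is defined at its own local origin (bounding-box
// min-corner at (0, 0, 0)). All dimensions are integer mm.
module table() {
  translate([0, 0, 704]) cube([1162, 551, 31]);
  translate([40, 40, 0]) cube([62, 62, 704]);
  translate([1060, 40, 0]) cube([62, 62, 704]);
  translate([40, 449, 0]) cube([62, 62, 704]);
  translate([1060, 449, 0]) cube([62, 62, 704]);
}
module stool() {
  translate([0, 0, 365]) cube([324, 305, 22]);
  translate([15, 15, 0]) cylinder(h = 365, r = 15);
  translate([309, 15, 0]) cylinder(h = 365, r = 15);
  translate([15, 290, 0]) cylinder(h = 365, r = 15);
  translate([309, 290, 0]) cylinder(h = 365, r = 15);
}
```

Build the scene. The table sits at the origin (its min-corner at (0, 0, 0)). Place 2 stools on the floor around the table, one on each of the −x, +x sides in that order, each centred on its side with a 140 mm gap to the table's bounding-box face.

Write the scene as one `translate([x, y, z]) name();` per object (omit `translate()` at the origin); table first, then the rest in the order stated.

table();
translate([-464, 123, 0]) stool();
translate([1302, 123, 0]) stool();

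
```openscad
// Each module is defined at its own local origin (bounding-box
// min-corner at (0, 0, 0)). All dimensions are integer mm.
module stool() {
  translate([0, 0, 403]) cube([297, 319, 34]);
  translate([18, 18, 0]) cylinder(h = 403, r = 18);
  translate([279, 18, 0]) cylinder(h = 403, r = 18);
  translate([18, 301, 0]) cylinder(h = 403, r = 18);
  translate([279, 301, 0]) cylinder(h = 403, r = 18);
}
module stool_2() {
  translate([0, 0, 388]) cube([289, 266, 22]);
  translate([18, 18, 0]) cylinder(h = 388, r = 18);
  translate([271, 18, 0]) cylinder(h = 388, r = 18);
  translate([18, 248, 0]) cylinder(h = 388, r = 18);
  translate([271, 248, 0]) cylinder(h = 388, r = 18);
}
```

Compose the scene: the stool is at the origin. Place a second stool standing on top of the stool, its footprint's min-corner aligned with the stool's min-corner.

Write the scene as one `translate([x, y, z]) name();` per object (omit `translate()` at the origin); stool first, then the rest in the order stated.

stool();
translate([0, 0, 437]) stool_2();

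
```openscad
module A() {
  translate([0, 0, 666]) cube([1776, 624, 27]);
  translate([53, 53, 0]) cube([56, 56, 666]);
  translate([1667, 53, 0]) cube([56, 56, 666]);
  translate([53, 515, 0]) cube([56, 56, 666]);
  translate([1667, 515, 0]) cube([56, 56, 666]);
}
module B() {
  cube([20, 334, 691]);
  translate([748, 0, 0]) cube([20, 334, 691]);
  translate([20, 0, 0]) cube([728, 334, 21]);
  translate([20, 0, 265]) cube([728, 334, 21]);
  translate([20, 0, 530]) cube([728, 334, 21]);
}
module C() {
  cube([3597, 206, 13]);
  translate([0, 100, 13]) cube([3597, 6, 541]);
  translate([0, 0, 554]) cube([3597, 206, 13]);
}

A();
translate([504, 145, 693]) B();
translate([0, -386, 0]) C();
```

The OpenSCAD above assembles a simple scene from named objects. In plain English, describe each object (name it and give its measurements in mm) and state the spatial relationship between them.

A is a table with a 1776×624 mm rectangular top, 27 mm thick, top surface at z = 693 mm, supported by four 56×56 mm square legs, each inset 53 mm from the nearest pair of top edges, running from the floor.

B is an open bookshelf. Two side panels, each 20 mm thick, 334 mm deep and 691 mm tall, stand 768 mm apart (outside-to-outside). Between them sit 3 shelves, each 21 mm thick and 334 mm deep, spanning the full gap between the sides. The bottom shelf rests on the floor (its underside at z = 0) and the clear gap between one shelf's top and the next shelf's underside is 244 mm.

C is an I-beam lying along x, 3597 mm long. Overall section height 567 mm. Two flanges 206 mm wide (y) and 13 mm thick, one on the floor and one at the top; a web 6 mm thick runs between them, centred on the flange width.

The bookshelf is on top of the table, centred. The I-beam is on the floor beside the table on its −y side.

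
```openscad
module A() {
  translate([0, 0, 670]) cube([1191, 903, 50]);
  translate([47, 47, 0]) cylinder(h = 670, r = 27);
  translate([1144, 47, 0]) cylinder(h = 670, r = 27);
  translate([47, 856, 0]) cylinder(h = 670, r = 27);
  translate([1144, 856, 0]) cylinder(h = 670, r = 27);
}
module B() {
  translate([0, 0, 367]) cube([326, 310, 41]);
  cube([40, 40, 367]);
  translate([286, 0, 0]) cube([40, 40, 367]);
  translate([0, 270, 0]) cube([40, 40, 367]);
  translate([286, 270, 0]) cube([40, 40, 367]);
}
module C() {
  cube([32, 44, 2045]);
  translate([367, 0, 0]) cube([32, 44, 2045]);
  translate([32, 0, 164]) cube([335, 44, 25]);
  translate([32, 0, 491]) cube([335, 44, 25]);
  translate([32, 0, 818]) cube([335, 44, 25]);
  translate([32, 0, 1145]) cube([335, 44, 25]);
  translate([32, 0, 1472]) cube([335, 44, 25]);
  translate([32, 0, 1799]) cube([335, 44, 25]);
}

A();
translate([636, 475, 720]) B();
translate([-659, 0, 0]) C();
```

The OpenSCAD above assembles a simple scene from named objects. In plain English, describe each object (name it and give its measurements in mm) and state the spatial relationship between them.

A is a rectangular dining table. The top is 1191×903×50 mm with its upper surface at z = 720 mm. It stands on four round legs of 54 mm diameter, each leg's bounding box inset 20 mm from the nearest pair of top edges, running from the floor to the underside of the top.

B is a four-legged stool. The seat is a 326×310×41 mm slab whose top surface is at z = 408 mm; four square legs, each 40×40 mm in cross-section, run from the floor (z = 0) to the underside of the seat, each flush with a corner of the seat.

C is a wooden ladder with two side rails of 32×44 mm section and 2045 mm height, set 399 mm apart overall. Between them run 6 rectangular rungs (44 mm deep, 25 mm thick), front faces flush with the rails' −y face. The bottom of the first rung is 164 mm above the floor and each subsequent rung is 327 mm higher than the one below.

The stool is on top of the table. The ladder is on the floor beside the table on its −x side.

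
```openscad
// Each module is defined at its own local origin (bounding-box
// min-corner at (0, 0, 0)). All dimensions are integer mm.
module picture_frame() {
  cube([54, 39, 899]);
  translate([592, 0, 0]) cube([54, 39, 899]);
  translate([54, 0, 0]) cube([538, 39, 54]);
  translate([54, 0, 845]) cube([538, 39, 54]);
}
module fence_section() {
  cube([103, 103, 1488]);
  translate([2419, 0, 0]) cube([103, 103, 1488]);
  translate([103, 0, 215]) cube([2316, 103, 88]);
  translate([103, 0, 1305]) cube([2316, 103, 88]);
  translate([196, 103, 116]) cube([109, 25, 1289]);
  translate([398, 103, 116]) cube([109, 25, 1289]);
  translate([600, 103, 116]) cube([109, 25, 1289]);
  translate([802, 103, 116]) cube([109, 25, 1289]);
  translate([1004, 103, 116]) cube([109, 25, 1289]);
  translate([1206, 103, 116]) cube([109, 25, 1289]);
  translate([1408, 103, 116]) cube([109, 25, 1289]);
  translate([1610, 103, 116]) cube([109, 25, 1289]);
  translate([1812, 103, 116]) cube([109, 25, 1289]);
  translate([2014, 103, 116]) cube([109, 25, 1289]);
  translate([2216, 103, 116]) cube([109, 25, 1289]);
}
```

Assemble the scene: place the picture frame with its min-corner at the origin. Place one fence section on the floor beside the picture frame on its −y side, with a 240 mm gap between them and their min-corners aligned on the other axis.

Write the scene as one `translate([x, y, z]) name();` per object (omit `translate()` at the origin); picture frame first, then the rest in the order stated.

picture_frame();
translate([0, -368, 0]) fence_section();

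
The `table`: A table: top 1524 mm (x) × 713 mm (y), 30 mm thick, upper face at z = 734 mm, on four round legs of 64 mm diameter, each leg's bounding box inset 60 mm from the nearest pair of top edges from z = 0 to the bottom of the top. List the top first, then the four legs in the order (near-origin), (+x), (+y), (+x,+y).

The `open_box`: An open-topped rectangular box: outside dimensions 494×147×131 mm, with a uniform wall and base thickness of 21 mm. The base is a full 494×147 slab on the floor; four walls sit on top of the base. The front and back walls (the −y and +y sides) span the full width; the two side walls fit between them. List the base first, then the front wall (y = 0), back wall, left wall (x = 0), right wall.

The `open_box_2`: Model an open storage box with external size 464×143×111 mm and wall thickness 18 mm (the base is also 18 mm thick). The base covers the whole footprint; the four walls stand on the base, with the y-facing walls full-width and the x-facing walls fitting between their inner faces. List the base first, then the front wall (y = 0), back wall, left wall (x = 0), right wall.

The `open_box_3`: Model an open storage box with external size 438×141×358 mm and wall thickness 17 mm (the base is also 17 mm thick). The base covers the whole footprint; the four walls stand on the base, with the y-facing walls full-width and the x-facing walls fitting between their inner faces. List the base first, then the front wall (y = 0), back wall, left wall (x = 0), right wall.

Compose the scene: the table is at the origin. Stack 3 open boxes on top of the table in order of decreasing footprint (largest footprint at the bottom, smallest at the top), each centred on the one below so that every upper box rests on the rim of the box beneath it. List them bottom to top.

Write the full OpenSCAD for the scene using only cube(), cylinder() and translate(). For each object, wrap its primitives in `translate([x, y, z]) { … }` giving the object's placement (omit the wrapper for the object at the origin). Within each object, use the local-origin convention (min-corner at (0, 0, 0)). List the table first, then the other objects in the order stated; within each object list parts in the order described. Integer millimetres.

translate([0, 0, 704]) cube([1524, 713, 30]);
translate([92, 92, 0]) cylinder(h = 704, r = 32);
translate([1432, 92, 0]) cylinder(h = 704, r = 32);
translate([92, 621, 0]) cylinder(h = 704, r = 32);
translate([1432, 621, 0]) cylinder(h = 704, r = 32);
translate([515, 283, 734]) {
  cube([494, 147, 21]);
  translate([0, 0, 21]) cube([494, 21, 110]);
  translate([0, 126, 21]) cube([494, 21, 110]);
  translate([0, 21, 21]) cube([21, 105, 110]);
  translate([473, 21, 21]) cube([21, 105, 110]);
}
translate([530, 285, 865]) {
  cube([464, 143, 18]);
  translate([0, 0, 18]) cube([464, 18, 93]);
  translate([0, 125, 18]) cube([464, 18, 93]);
  translate([0, 18, 18]) cube([18, 107, 93]);
  translate([446, 18, 18]) cube([18, 107, 93]);
}
translate([543, 286, 976]) {
  cube([438, 141, 17]);
  translate([0, 0, 17]) cube([438, 17, 341]);
  translate([0, 124, 17]) cube([438, 17, 341]);
  translate([0, 17, 17]) cube([17, 107, 341]);
  translate([421, 17, 17]) cube([17, 107, 341]);
}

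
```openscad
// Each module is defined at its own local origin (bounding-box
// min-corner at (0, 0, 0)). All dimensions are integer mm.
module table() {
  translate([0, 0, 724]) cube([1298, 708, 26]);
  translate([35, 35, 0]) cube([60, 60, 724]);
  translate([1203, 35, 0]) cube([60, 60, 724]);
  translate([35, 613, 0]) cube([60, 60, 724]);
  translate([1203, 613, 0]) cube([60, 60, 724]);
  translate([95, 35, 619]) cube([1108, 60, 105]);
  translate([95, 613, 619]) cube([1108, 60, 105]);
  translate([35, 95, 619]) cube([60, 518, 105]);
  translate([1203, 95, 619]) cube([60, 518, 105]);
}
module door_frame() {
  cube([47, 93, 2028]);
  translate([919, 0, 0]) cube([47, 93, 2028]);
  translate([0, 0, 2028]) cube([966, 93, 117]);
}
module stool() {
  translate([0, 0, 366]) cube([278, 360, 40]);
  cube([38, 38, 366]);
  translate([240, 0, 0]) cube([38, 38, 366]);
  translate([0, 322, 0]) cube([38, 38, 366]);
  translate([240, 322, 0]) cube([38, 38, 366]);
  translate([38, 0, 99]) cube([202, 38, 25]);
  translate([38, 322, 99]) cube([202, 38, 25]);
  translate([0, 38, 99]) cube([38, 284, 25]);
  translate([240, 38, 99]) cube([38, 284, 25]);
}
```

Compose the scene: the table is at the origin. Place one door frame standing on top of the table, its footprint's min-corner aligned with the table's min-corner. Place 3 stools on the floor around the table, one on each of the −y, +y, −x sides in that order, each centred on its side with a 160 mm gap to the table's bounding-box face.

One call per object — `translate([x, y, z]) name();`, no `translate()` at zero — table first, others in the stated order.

table();
translate([0, 0, 750]) door_frame();
translate([510, -520, 0]) stool();
translate([510, 868, 0]) stool();
translate([-438, 174, 0]) stool();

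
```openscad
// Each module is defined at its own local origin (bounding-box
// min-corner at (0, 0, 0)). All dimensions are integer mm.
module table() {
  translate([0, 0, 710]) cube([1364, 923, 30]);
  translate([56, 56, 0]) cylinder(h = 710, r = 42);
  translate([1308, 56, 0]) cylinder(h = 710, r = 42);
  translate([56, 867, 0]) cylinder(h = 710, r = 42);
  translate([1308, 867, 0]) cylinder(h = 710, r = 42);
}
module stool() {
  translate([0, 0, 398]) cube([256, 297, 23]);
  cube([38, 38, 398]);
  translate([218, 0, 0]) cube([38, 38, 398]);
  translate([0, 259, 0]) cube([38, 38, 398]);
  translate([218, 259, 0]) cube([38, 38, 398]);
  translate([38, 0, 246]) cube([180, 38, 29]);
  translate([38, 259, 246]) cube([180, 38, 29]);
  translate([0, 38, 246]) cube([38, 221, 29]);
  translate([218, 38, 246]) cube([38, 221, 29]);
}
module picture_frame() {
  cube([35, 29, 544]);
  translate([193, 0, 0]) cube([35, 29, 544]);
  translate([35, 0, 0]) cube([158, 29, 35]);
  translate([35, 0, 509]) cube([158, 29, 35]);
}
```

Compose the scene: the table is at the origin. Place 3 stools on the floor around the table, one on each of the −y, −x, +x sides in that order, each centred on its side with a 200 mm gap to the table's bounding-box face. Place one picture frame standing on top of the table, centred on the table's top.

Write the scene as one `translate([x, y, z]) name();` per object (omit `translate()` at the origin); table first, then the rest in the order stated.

table();
translate([554, -497, 0]) stool();
translate([-456, 313, 0]) stool();
translate([1564, 313, 0]) stool();
translate([568, 447, 740]) picture_frame();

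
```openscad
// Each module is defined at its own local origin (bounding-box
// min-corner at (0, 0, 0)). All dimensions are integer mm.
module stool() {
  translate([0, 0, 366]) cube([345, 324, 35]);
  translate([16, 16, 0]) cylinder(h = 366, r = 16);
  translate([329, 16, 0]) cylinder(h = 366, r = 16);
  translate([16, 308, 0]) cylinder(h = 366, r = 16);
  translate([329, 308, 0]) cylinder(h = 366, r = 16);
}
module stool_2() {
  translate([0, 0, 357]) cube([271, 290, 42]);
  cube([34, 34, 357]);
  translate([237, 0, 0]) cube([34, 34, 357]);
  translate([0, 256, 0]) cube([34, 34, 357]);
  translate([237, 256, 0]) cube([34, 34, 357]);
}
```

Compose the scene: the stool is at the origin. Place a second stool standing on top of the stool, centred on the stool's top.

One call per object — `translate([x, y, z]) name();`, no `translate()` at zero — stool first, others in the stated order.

stool();
translate([37, 17, 401]) stool_2();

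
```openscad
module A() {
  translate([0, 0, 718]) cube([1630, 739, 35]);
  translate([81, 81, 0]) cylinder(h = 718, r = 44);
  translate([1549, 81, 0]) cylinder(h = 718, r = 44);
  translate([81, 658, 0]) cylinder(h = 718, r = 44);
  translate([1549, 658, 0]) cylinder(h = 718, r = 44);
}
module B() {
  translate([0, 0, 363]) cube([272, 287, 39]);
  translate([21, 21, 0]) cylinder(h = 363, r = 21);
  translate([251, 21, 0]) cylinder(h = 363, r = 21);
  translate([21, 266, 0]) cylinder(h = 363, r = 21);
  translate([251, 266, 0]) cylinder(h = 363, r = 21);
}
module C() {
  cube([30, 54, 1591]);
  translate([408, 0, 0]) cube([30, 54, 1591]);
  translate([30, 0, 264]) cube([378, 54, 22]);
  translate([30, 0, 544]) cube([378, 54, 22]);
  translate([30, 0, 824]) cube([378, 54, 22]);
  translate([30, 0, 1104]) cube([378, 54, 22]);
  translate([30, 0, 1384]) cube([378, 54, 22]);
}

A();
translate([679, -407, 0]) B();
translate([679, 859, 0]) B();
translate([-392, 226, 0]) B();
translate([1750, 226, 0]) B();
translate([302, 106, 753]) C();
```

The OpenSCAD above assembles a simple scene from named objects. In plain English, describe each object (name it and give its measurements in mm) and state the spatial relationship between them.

A is a table: top 1630 mm (x) × 739 mm (y), 35 mm thick, upper face at z = 753 mm, on four round legs of 88 mm diameter, each leg's bounding box inset 37 mm from the nearest pair of top edges, running from z = 0 to the bottom of the top.

B is a four-legged stool. The seat is 272×287 mm, 39 mm thick, top at z = 402 mm. It stands on four round legs, each 42 mm in diameter, from z = 0 to the seat underside, each leg's axis is inset half a diameter from the nearest pair of seat edges (so the leg's bounding box is flush with the corner).

C is a straight ladder. Two 30×54 mm vertical rails, 1591 mm tall, stand 438 mm apart (outside-to-outside) with their front faces coplanar on the −y side. 5 rungs, each 54 mm deep and 22 mm tall, span between the inner faces of the rails, front faces flush with the rails. The lowest rung's underside is at z = 264 mm and rungs are spaced 280 mm apart (underside to underside).

Four stools sit around the table at the −y, +y, −x, +x sides. The ladder is on top of the table.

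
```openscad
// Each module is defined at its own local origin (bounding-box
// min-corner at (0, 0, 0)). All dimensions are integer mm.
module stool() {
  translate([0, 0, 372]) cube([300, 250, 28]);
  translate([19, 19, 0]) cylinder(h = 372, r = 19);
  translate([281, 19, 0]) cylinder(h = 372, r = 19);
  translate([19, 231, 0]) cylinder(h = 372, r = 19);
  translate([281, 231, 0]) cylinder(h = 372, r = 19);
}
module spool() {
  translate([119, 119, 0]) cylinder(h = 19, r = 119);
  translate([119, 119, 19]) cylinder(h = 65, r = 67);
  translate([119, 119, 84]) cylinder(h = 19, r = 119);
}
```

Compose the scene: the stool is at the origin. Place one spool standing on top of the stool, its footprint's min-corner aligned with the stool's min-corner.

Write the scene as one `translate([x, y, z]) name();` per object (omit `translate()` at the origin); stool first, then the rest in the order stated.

stool();
translate([0, 0, 400]) spool();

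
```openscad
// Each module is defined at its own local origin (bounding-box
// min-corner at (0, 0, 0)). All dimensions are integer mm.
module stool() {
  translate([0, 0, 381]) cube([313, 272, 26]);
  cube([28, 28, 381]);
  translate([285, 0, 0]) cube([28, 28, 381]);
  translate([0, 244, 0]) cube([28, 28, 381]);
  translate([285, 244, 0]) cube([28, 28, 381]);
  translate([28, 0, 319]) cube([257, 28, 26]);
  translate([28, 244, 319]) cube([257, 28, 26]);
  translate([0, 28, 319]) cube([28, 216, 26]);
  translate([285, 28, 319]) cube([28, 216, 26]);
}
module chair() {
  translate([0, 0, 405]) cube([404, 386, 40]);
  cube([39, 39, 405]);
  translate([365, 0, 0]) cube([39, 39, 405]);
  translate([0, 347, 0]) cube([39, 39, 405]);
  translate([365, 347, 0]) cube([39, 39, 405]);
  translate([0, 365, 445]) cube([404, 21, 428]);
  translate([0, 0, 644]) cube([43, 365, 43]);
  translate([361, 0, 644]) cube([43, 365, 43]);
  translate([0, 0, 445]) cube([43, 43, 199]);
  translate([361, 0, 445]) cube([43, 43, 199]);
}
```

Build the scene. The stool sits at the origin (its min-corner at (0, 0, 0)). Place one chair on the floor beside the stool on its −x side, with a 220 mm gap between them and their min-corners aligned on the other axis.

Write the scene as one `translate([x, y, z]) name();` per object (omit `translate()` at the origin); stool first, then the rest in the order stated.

stool();
translate([-624, 0, 0]) chair();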